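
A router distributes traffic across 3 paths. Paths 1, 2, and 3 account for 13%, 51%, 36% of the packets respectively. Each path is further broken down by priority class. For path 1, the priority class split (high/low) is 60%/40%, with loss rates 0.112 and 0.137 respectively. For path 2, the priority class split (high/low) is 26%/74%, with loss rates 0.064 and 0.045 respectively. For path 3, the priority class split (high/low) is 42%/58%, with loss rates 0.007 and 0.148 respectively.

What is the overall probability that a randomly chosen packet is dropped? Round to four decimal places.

0.0733

P(L|1) = 0.6·0.112 + 0.4·0.137 = 0.0672 + 0.0548 = 0.122
P(L|2) = 0.26·0.064 + 0.74·0.045 = 0.01664 + 0.0333 = 0.04994
P(L|3) = 0.42·0.007 + 0.58·0.148 = 0.00294 + 0.08584 = 0.08878
Then overall,
P(L) = 0.13·0.122 + 0.51·0.04994 + 0.36·0.08878
      = 0.01586 + 0.0254694 + 0.0319608 = 0.0732902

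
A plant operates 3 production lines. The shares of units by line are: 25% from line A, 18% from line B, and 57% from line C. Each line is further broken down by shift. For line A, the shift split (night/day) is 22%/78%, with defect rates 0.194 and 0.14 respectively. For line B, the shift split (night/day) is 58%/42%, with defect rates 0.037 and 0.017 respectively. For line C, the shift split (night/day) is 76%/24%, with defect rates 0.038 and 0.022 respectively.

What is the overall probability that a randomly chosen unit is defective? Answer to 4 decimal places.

P(D) ≈ 0.0626

P(D|A) = 0.22·0.194 + 0.78·0.14 = 0.04268 + 0.1092 = 0.15188
P(D|B) = 0.58·0.037 + 0.42·0.017 = 0.02146 + 0.00714 = 0.0286
P(D|C) = 0.76·0.038 + 0.24·0.022 = 0.02888 + 0.00528 = 0.03416
By total probability over the outer partition,
P(D) = 0.25·0.15188 + 0.18·0.0286 + 0.57·0.03416
      = 0.03797 + 0.005148 + 0.0194712 = 0.0625892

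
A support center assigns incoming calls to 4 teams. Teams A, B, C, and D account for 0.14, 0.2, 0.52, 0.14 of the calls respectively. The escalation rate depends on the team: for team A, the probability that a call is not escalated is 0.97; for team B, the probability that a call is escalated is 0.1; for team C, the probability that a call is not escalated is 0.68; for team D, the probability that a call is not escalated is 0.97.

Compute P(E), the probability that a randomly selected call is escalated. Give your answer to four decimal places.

P(E|A) = 1 − 0.97 = 0.03.
P(E|C) = 1 − 0.68 = 0.32.
P(E|D) = 1 − 0.97 = 0.03.
P(E) = P(E|A)·P(A) + P(E|B)·P(B) + P(E|C)·P(C) + P(E|D)·P(D)
      = 0.03·0.14 + 0.1·0.2 + 0.32·0.52 + 0.03·0.14
      = 0.0042 + 0.02 + 0.1664 + 0.0042 = 0.1948

P(E) ≈ 0.1948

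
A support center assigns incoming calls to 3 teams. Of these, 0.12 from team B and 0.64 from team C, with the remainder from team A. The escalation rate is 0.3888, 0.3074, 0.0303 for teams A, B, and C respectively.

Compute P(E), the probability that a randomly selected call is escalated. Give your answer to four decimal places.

P(A) = 1 − (0.12 + 0.64) = 0.24.
P(E) = P(E|A)·P(A) + P(E|B)·P(B) + P(E|C)·P(C)
      = 0.3888·0.24 + 0.3074·0.12 + 0.0303·0.64
      = 0.093312 + 0.036888 + 0.019392 = 0.149592

0.1496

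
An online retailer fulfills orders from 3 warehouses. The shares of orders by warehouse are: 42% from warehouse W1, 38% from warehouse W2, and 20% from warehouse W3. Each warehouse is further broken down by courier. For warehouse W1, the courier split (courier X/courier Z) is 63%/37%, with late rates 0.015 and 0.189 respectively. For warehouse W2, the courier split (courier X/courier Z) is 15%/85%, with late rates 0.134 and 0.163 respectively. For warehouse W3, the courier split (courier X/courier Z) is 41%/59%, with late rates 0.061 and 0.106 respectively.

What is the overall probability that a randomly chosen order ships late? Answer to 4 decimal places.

P(L|W1) = 0.63·0.015 + 0.37·0.189 = 0.00945 + 0.06993 = 0.07938
P(L|W2) = 0.15·0.134 + 0.85·0.163 = 0.0201 + 0.13855 = 0.15865
P(L|W3) = 0.41·0.061 + 0.59·0.106 = 0.02501 + 0.06254 = 0.08755
Then overall,
P(L) = 0.42·0.07938 + 0.38·0.15865 + 0.2·0.08755
      = 0.0333396 + 0.060287 + 0.01751 = 0.1111366

0.1111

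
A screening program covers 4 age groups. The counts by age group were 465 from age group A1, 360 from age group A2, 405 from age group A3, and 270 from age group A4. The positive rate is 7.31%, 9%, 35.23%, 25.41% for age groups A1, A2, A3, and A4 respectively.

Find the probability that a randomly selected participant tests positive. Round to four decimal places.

Total: 465 + 360 + 405 + 270 = 1500.
P(A1) = 465/1500 = 0.31. P(A2) = 360/1500 = 0.24. P(A3) = 405/1500 = 0.27. P(A4) = 270/1500 = 0.18.
P(T) = P(T|A1)·P(A1) + P(T|A2)·P(A2) + P(T|A3)·P(A3) + P(T|A4)·P(A4)
      = 0.0731·0.31 + 0.09·0.24 + 0.3523·0.27 + 0.2541·0.18
      = 0.022661 + 0.0216 + 0.095121 + 0.045738 = 0.18512

P(T) ≈ 0.1851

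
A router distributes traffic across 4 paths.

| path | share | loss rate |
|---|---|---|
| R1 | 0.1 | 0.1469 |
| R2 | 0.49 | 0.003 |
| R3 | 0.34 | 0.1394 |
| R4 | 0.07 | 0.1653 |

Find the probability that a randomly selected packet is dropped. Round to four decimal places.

0.0751

P(L) = P(L|R1)·P(R1) + P(L|R2)·P(R2) + P(L|R3)·P(R3) + P(L|R4)·P(R4)
      = 0.1469·0.1 + 0.003·0.49 + 0.1394·0.34 + 0.1653·0.07
      = 0.01469 + 0.00147 + 0.047396 + 0.011571 = 0.075127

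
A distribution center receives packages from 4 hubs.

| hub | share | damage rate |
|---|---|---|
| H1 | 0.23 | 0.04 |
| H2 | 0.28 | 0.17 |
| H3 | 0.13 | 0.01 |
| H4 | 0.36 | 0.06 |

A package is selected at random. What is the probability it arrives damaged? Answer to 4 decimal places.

P(D) = P(D|H1)·P(H1) + P(D|H2)·P(H2) + P(D|H3)·P(H3) + P(D|H4)·P(H4)
      = 0.04·0.23 + 0.17·0.28 + 0.01·0.13 + 0.06·0.36
      = 0.0092 + 0.0476 + 0.0013 + 0.0216 = 0.0797

P(D) ≈ 0.0797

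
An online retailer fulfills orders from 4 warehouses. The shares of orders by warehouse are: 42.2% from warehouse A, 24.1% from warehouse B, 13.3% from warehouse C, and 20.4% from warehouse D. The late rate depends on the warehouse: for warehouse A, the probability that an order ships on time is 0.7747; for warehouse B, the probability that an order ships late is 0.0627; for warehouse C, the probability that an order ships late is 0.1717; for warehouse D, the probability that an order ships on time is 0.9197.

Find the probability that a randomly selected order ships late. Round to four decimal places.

P(L) ≈ 0.1494

P(L|A) = 1 − 0.7747 = 0.2253.
P(L|D) = 1 − 0.9197 = 0.0803.
Summing over the partition,
P(L) = P(L|A)·P(A) + P(L|B)·P(B) + P(L|C)·P(C) + P(L|D)·P(D)
      = 0.2253·0.422 + 0.0627·0.241 + 0.1717·0.133 + 0.0803·0.204
      = 0.0950766 + 0.0151107 + 0.0228361 + 0.0163812 = 0.1494046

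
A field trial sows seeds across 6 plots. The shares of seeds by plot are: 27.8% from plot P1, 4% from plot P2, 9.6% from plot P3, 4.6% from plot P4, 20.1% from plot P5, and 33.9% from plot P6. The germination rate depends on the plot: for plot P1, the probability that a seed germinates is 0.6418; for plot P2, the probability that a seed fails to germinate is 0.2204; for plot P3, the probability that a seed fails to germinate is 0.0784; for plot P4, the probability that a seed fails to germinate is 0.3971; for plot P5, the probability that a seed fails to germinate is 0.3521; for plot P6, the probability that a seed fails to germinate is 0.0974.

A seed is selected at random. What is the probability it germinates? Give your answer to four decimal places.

P(G) ≈ 0.7620

P(G|P2) = 1 − 0.2204 = 0.7796.
P(G|P3) = 1 − 0.0784 = 0.9216.
P(G|P4) = 1 − 0.3971 = 0.6029.
P(G|P5) = 1 − 0.3521 = 0.6479.
P(G|P6) = 1 − 0.0974 = 0.9026.
P(G) = P(G|P1)·P(P1) + P(G|P2)·P(P2) + P(G|P3)·P(P3) + P(G|P4)·P(P4) + P(G|P5)·P(P5) + P(G|P6)·P(P6)
      = 0.6418·0.278 + 0.7796·0.04 + 0.9216·0.096 + 0.6029·0.046 + 0.6479·0.201 + 0.9026·0.339
      = 0.1784204 + 0.031184 + 0.0884736 + 0.0277334 + 0.1302279 + 0.3059814 = 0.7620207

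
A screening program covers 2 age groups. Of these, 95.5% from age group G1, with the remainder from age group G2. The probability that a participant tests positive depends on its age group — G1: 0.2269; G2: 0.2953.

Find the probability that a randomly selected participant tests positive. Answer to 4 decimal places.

P(T) ≈ 0.2300

P(G2) = 1 − (0.955) = 0.045.
Summing over the partition,
P(T) = P(T|G1)·P(G1) + P(T|G2)·P(G2)
      = 0.2269·0.955 + 0.2953·0.045
      = 0.2166895 + 0.0132885 = 0.229978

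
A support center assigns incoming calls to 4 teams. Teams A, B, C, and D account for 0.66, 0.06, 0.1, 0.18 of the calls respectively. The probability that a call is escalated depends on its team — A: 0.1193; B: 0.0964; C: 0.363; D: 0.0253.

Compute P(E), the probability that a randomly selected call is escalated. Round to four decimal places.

0.1254

Using total probability over the partition,
P(E) = P(E|A)·P(A) + P(E|B)·P(B) + P(E|C)·P(C) + P(E|D)·P(D)
      = 0.1193·0.66 + 0.0964·0.06 + 0.363·0.1 + 0.0253·0.18
      = 0.078738 + 0.005784 + 0.0363 + 0.004554 = 0.125376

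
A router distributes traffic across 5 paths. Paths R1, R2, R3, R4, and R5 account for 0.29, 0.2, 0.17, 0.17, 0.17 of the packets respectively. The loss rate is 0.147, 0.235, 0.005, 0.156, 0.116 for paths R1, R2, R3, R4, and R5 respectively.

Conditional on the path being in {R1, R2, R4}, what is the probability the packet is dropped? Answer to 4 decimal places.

Let S = {R1, R2, R4}.
P(S) = 0.29 + 0.2 + 0.17 = 0.66.
P(L ∩ S) = 0.147·0.29 + 0.235·0.2 + 0.156·0.17 = 0.04263 + 0.047 + 0.02652 = 0.11615.
P(L | S) = 0.11615 / 0.66 = 0.175985…

0.1760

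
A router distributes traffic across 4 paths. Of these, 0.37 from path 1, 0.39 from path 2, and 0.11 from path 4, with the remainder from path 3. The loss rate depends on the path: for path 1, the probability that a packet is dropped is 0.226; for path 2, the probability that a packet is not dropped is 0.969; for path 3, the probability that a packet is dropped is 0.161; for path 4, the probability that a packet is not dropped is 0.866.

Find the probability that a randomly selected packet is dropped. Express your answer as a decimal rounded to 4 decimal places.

P(3) = 1 − (0.37 + 0.39 + 0.11) = 0.13.
P(L|2) = 1 − 0.969 = 0.031.
P(L|4) = 1 − 0.866 = 0.134.
P(L) = P(L|1)·P(1) + P(L|2)·P(2) + P(L|3)·P(3) + P(L|4)·P(4)
      = 0.226·0.37 + 0.031·0.39 + 0.161·0.13 + 0.134·0.11
      = 0.08362 + 0.01209 + 0.02093 + 0.01474 = 0.13138

0.1314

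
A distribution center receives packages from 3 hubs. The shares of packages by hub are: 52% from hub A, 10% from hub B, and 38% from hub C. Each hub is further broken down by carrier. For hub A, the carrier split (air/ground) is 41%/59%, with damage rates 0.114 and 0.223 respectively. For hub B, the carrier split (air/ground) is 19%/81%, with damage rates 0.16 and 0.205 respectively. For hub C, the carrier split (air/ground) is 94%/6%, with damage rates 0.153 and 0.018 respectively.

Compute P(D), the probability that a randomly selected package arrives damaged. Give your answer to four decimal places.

0.1674

P(D|A) = 0.41·0.114 + 0.59·0.223 = 0.04674 + 0.13157 = 0.17831
P(D|B) = 0.19·0.16 + 0.81·0.205 = 0.0304 + 0.16605 = 0.19645
P(D|C) = 0.94·0.153 + 0.06·0.018 = 0.14382 + 0.00108 = 0.1449
Then overall,
P(D) = 0.52·0.17831 + 0.1·0.19645 + 0.38·0.1449
      = 0.0927212 + 0.019645 + 0.055062 = 0.1674282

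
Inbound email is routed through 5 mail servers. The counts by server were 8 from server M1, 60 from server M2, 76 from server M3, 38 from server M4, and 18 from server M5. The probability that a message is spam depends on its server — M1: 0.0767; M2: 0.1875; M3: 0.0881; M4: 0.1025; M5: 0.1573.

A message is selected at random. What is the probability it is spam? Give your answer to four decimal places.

P(S) ≈ 0.1264

Total: 8 + 60 + 76 + 38 + 18 = 200.
P(M1) = 8/200 = 0.04. P(M2) = 60/200 = 0.3. P(M3) = 76/200 = 0.38. P(M4) = 38/200 = 0.19. P(M5) = 18/200 = 0.09.
Using total probability over the partition,
P(S) = P(S|M1)·P(M1) + P(S|M2)·P(M2) + P(S|M3)·P(M3) + P(S|M4)·P(M4) + P(S|M5)·P(M5)
      = 0.0767·0.04 + 0.1875·0.3 + 0.0881·0.38 + 0.1025·0.19 + 0.1573·0.09
      = 0.003068 + 0.05625 + 0.033478 + 0.019475 + 0.014157 = 0.126428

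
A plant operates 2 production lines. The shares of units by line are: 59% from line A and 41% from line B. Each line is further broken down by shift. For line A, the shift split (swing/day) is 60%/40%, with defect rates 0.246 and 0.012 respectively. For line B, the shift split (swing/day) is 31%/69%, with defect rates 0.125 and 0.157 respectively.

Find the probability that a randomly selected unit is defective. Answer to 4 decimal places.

P(D|A) = 0.6·0.246 + 0.4·0.012 = 0.1476 + 0.0048 = 0.1524
P(D|B) = 0.31·0.125 + 0.69·0.157 = 0.03875 + 0.10833 = 0.14708
Then overall,
P(D) = 0.59·0.1524 + 0.41·0.14708
      = 0.089916 + 0.0603028 = 0.1502188

0.1502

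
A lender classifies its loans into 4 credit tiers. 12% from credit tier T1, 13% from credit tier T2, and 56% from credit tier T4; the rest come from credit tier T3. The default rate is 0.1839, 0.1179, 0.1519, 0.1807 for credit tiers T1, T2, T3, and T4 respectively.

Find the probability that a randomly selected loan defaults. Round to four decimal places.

P(T3) = 1 − (0.12 + 0.13 + 0.56) = 0.19.
Summing over the partition,
P(D) = P(D|T1)·P(T1) + P(D|T2)·P(T2) + P(D|T3)·P(T3) + P(D|T4)·P(T4)
      = 0.1839·0.12 + 0.1179·0.13 + 0.1519·0.19 + 0.1807·0.56
      = 0.022068 + 0.015327 + 0.028861 + 0.101192 = 0.167448

0.1674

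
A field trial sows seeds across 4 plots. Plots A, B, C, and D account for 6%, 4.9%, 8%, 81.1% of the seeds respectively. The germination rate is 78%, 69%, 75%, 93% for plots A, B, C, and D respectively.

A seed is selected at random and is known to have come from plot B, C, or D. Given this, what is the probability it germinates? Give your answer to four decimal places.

Let S = {B, C, D}.
P(S) = 0.049 + 0.08 + 0.811 = 0.94.
P(G ∩ S) = 0.69·0.049 + 0.75·0.08 + 0.93·0.811 = 0.03381 + 0.06 + 0.75423 = 0.84804.
P(G | S) = 0.84804 / 0.94 = 0.902170…

P(G|S) ≈ 0.9022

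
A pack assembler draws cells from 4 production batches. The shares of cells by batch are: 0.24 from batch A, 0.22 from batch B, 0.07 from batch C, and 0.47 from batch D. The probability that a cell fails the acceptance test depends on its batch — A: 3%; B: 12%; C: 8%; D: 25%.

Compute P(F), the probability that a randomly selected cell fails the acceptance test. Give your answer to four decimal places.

Using total probability over the partition,
P(F) = P(F|A)·P(A) + P(F|B)·P(B) + P(F|C)·P(C) + P(F|D)·P(D)
      = 0.03·0.24 + 0.12·0.22 + 0.08·0.07 + 0.25·0.47
      = 0.0072 + 0.0264 + 0.0056 + 0.1175 = 0.1567

0.1567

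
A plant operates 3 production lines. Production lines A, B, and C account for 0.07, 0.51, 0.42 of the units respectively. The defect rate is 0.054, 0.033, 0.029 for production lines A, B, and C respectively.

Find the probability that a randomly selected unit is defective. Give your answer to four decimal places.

P(D) ≈ 0.0328

P(D) = P(D|A)·P(A) + P(D|B)·P(B) + P(D|C)·P(C)
      = 0.054·0.07 + 0.033·0.51 + 0.029·0.42
      = 0.00378 + 0.01683 + 0.01218 = 0.03279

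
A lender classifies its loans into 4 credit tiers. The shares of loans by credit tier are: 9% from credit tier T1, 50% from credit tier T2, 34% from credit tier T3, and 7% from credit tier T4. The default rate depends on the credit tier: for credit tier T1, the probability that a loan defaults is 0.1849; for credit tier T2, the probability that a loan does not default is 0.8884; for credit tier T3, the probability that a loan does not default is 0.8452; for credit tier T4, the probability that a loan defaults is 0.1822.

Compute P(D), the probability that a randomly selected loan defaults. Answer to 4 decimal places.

P(D|T2) = 1 − 0.8884 = 0.1116.
P(D|T3) = 1 − 0.8452 = 0.1548.
P(D) = P(D|T1)·P(T1) + P(D|T2)·P(T2) + P(D|T3)·P(T3) + P(D|T4)·P(T4)
      = 0.1849·0.09 + 0.1116·0.5 + 0.1548·0.34 + 0.1822·0.07
      = 0.016641 + 0.0558 + 0.052632 + 0.012754 = 0.137827

P(D) ≈ 0.1378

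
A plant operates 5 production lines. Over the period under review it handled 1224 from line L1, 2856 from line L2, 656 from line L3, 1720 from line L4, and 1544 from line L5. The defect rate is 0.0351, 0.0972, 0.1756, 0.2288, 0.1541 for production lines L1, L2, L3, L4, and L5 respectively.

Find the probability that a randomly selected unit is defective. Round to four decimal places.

Total: 1224 + 2856 + 656 + 1720 + 1544 = 8000.
P(L1) = 1224/8000 = 0.153. P(L2) = 2856/8000 = 0.357. P(L3) = 656/8000 = 0.082. P(L4) = 1720/8000 = 0.215. P(L5) = 1544/8000 = 0.193.
P(D) = P(D|L1)·P(L1) + P(D|L2)·P(L2) + P(D|L3)·P(L3) + P(D|L4)·P(L4) + P(D|L5)·P(L5)
      = 0.0351·0.153 + 0.0972·0.357 + 0.1756·0.082 + 0.2288·0.215 + 0.1541·0.193
      = 0.0053703 + 0.0347004 + 0.0143992 + 0.049192 + 0.0297413 = 0.1334032

P(D) ≈ 0.1334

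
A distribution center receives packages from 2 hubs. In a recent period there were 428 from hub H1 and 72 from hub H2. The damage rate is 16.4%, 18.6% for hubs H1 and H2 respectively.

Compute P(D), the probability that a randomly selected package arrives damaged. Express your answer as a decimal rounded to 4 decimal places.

Total: 428 + 72 = 500.
P(H1) = 428/500 = 0.856. P(H2) = 72/500 = 0.144.
P(D) = P(D|H1)·P(H1) + P(D|H2)·P(H2)
      = 0.164·0.856 + 0.186·0.144
      = 0.140384 + 0.026784 = 0.167168

P(D) ≈ 0.1672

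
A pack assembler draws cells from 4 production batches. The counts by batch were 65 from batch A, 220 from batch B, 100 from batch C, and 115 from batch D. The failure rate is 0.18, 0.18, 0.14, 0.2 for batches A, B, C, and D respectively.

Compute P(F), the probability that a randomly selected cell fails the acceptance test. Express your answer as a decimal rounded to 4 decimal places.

P(F) ≈ 0.1766

Total: 65 + 220 + 100 + 115 = 500.
P(A) = 65/500 = 0.13. P(B) = 220/500 = 0.44. P(C) = 100/500 = 0.2. P(D) = 115/500 = 0.23.
Using total probability over the partition,
P(F) = P(F|A)·P(A) + P(F|B)·P(B) + P(F|C)·P(C) + P(F|D)·P(D)
      = 0.18·0.13 + 0.18·0.44 + 0.14·0.2 + 0.2·0.23
      = 0.0234 + 0.0792 + 0.028 + 0.046 = 0.1766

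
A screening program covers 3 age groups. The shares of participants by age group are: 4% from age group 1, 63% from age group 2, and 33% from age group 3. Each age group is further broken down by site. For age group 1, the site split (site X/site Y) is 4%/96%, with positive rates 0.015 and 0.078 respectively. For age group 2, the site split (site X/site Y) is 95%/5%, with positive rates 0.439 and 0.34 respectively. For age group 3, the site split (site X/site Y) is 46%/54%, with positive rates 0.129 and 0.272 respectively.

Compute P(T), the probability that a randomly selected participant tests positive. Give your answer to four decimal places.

P(T|1) = 0.04·0.015 + 0.96·0.078 = 0.0006 + 0.07488 = 0.07548
P(T|2) = 0.95·0.439 + 0.05·0.34 = 0.41705 + 0.017 = 0.43405
P(T|3) = 0.46·0.129 + 0.54·0.272 = 0.05934 + 0.14688 = 0.20622
Then overall,
P(T) = 0.04·0.07548 + 0.63·0.43405 + 0.33·0.20622
      = 0.0030192 + 0.2734515 + 0.0680526 = 0.3445233

P(T) ≈ 0.3445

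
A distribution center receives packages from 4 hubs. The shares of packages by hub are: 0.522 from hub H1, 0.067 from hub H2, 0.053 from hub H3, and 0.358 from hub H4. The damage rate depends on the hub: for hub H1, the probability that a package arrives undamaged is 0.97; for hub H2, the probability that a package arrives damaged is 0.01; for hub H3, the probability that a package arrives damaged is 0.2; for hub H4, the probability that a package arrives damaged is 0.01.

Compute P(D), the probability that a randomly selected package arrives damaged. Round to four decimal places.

P(D|H1) = 1 − 0.97 = 0.03.
P(D) = P(D|H1)·P(H1) + P(D|H2)·P(H2) + P(D|H3)·P(H3) + P(D|H4)·P(H4)
      = 0.03·0.522 + 0.01·0.067 + 0.2·0.053 + 0.01·0.358
      = 0.01566 + 0.00067 + 0.0106 + 0.00358 = 0.03051

0.0305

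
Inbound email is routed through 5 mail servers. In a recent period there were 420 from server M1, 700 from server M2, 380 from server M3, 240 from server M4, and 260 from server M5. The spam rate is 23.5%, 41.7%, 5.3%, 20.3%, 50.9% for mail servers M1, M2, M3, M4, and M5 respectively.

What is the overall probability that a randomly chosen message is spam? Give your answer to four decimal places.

Total: 420 + 700 + 380 + 240 + 260 = 2000.
P(M1) = 420/2000 = 0.21. P(M2) = 700/2000 = 0.35. P(M3) = 380/2000 = 0.19. P(M4) = 240/2000 = 0.12. P(M5) = 260/2000 = 0.13.
Using total probability over the partition,
P(S) = P(S|M1)·P(M1) + P(S|M2)·P(M2) + P(S|M3)·P(M3) + P(S|M4)·P(M4) + P(S|M5)·P(M5)
      = 0.235·0.21 + 0.417·0.35 + 0.053·0.19 + 0.203·0.12 + 0.509·0.13
      = 0.04935 + 0.14595 + 0.01007 + 0.02436 + 0.06617 = 0.2959

P(S) ≈ 0.2959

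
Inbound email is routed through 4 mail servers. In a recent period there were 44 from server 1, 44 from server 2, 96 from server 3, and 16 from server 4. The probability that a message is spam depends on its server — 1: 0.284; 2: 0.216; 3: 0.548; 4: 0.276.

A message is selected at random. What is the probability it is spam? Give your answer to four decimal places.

Total: 44 + 44 + 96 + 16 = 200.
P(1) = 44/200 = 0.22. P(2) = 44/200 = 0.22. P(3) = 96/200 = 0.48. P(4) = 16/200 = 0.08.
P(S) = P(S|1)·P(1) + P(S|2)·P(2) + P(S|3)·P(3) + P(S|4)·P(4)
      = 0.284·0.22 + 0.216·0.22 + 0.548·0.48 + 0.276·0.08
      = 0.06248 + 0.04752 + 0.26304 + 0.02208 = 0.39512

P(S) ≈ 0.3951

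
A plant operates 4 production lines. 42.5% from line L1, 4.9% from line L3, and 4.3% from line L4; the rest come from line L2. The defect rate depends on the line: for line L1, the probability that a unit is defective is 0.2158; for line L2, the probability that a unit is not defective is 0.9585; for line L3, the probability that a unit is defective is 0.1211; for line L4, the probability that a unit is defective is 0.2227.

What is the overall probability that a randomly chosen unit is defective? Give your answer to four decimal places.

P(L2) = 1 − (0.425 + 0.049 + 0.043) = 0.483.
P(D|L2) = 1 − 0.9585 = 0.0415.
P(D) = P(D|L1)·P(L1) + P(D|L2)·P(L2) + P(D|L3)·P(L3) + P(D|L4)·P(L4)
      = 0.2158·0.425 + 0.0415·0.483 + 0.1211·0.049 + 0.2227·0.043
      = 0.091715 + 0.0200445 + 0.0059339 + 0.0095761 = 0.1272695

0.1273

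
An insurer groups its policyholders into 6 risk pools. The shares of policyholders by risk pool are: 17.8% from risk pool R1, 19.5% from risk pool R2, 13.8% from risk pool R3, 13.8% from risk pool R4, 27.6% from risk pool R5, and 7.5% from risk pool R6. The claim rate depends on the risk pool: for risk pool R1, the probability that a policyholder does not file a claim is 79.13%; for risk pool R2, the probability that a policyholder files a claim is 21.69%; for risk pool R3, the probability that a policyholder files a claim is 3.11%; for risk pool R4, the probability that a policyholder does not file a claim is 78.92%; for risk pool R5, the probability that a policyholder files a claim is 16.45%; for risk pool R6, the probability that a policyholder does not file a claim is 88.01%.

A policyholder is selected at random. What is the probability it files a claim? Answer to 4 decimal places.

0.1672

P(C|R1) = 1 − 0.7913 = 0.2087.
P(C|R4) = 1 − 0.7892 = 0.2108.
P(C|R6) = 1 − 0.8801 = 0.1199.
Using total probability over the partition,
P(C) = P(C|R1)·P(R1) + P(C|R2)·P(R2) + P(C|R3)·P(R3) + P(C|R4)·P(R4) + P(C|R5)·P(R5) + P(C|R6)·P(R6)
      = 0.2087·0.178 + 0.2169·0.195 + 0.0311·0.138 + 0.2108·0.138 + 0.1645·0.276 + 0.1199·0.075
      = 0.0371486 + 0.0422955 + 0.0042918 + 0.0290904 + 0.045402 + 0.0089925 = 0.1672208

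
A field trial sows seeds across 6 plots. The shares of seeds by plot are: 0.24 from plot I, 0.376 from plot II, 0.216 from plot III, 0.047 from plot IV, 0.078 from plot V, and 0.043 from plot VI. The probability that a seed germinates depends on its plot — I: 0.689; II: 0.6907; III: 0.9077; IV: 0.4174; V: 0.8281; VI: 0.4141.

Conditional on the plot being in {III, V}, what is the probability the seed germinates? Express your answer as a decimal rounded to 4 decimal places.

Let S = {III, V}.
P(S) = 0.216 + 0.078 = 0.294.
P(G ∩ S) = 0.9077·0.216 + 0.8281·0.078 = 0.1960632 + 0.0645918 = 0.260655.
P(G | S) = 0.260655 / 0.294 = 0.886582…

0.8866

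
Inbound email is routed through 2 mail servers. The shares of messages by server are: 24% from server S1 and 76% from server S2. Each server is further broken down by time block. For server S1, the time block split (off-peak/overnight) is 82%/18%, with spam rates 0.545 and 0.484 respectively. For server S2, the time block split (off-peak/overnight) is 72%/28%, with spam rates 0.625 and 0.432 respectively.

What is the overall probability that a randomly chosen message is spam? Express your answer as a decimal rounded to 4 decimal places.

P(S|S1) = 0.82·0.545 + 0.18·0.484 = 0.4469 + 0.08712 = 0.53402
P(S|S2) = 0.72·0.625 + 0.28·0.432 = 0.45 + 0.12096 = 0.57096
Then overall,
P(S) = 0.24·0.53402 + 0.76·0.57096
      = 0.1281648 + 0.4339296 = 0.5620944

0.5621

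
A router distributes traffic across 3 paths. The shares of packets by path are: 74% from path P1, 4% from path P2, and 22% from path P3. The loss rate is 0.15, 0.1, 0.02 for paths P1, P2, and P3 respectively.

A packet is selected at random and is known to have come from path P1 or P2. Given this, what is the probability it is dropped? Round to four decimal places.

Let S = {P1, P2}.
P(S) = 0.74 + 0.04 = 0.78.
P(L ∩ S) = 0.15·0.74 + 0.1·0.04 = 0.111 + 0.004 = 0.115.
P(L | S) = 0.115 / 0.78 = 0.147436…

0.1474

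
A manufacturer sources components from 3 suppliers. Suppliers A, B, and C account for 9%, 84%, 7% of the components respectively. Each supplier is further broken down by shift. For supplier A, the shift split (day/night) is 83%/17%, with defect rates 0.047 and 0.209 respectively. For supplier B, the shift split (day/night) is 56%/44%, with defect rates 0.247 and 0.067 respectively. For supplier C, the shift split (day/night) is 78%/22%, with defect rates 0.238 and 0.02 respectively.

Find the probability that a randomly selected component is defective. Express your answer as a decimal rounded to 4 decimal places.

0.1610

P(D|A) = 0.83·0.047 + 0.17·0.209 = 0.03901 + 0.03553 = 0.07454
P(D|B) = 0.56·0.247 + 0.44·0.067 = 0.13832 + 0.02948 = 0.1678
P(D|C) = 0.78·0.238 + 0.22·0.02 = 0.18564 + 0.0044 = 0.19004
By total probability over the outer partition,
P(D) = 0.09·0.07454 + 0.84·0.1678 + 0.07·0.19004
      = 0.0067086 + 0.140952 + 0.0133028 = 0.1609634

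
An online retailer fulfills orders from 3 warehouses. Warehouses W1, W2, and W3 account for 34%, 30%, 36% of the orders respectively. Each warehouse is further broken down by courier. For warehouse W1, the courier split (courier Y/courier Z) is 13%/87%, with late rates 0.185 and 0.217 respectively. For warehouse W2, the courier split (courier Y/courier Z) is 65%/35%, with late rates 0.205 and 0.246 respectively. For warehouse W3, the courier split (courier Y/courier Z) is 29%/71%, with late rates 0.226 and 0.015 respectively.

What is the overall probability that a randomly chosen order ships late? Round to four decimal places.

P(L|W1) = 0.13·0.185 + 0.87·0.217 = 0.02405 + 0.18879 = 0.21284
P(L|W2) = 0.65·0.205 + 0.35·0.246 = 0.13325 + 0.0861 = 0.21935
P(L|W3) = 0.29·0.226 + 0.71·0.015 = 0.06554 + 0.01065 = 0.07619
Then overall,
P(L) = 0.34·0.21284 + 0.3·0.21935 + 0.36·0.07619
      = 0.0723656 + 0.065805 + 0.0274284 = 0.165599

0.1656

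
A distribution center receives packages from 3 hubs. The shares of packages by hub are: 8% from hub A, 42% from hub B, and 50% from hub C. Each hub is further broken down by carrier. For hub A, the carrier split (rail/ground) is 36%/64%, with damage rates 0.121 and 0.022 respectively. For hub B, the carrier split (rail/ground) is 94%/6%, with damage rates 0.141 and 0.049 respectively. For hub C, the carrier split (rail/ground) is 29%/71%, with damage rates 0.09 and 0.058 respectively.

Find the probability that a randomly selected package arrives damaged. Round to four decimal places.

0.0952

P(D|A) = 0.36·0.121 + 0.64·0.022 = 0.04356 + 0.01408 = 0.05764
P(D|B) = 0.94·0.141 + 0.06·0.049 = 0.13254 + 0.00294 = 0.13548
P(D|C) = 0.29·0.09 + 0.71·0.058 = 0.0261 + 0.04118 = 0.06728
Then overall,
P(D) = 0.08·0.05764 + 0.42·0.13548 + 0.5·0.06728
      = 0.0046112 + 0.0569016 + 0.03364 = 0.0951528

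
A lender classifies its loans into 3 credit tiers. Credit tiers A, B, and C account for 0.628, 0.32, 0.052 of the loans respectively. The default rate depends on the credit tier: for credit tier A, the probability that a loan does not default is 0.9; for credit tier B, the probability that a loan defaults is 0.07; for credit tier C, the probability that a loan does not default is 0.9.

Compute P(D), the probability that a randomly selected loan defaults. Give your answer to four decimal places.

P(D) ≈ 0.0904

P(D|A) = 1 − 0.9 = 0.1.
P(D|C) = 1 − 0.9 = 0.1.
By the law of total probability,
P(D) = P(D|A)·P(A) + P(D|B)·P(B) + P(D|C)·P(C)
      = 0.1·0.628 + 0.07·0.32 + 0.1·0.052
      = 0.0628 + 0.0224 + 0.0052 = 0.0904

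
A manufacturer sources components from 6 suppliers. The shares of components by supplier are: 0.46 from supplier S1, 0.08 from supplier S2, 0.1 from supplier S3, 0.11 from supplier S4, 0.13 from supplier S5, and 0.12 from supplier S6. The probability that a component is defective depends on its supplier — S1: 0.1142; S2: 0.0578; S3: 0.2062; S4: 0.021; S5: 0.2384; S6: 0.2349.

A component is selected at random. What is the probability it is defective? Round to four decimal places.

By the law of total probability,
P(D) = P(D|S1)·P(S1) + P(D|S2)·P(S2) + P(D|S3)·P(S3) + P(D|S4)·P(S4) + P(D|S5)·P(S5) + P(D|S6)·P(S6)
      = 0.1142·0.46 + 0.0578·0.08 + 0.2062·0.1 + 0.021·0.11 + 0.2384·0.13 + 0.2349·0.12
      = 0.052532 + 0.004624 + 0.02062 + 0.00231 + 0.030992 + 0.028188 = 0.139266

P(D) ≈ 0.1393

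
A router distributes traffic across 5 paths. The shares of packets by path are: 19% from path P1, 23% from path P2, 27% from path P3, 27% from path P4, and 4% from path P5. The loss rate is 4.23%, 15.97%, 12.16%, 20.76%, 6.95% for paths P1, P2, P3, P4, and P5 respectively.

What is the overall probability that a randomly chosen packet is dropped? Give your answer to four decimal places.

By the law of total probability,
P(L) = P(L|P1)·P(P1) + P(L|P2)·P(P2) + P(L|P3)·P(P3) + P(L|P4)·P(P4) + P(L|P5)·P(P5)
      = 0.0423·0.19 + 0.1597·0.23 + 0.1216·0.27 + 0.2076·0.27 + 0.0695·0.04
      = 0.008037 + 0.036731 + 0.032832 + 0.056052 + 0.00278 = 0.136432

0.1364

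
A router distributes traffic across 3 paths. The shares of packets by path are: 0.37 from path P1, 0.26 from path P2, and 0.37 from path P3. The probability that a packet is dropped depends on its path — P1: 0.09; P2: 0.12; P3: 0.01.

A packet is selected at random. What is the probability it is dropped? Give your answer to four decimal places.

P(L) ≈ 0.0682

By the law of total probability,
P(L) = P(L|P1)·P(P1) + P(L|P2)·P(P2) + P(L|P3)·P(P3)
      = 0.09·0.37 + 0.12·0.26 + 0.01·0.37
      = 0.0333 + 0.0312 + 0.0037 = 0.0682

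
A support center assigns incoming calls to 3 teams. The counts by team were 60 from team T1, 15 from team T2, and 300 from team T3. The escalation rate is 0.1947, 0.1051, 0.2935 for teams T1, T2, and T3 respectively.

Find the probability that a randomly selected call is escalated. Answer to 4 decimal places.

P(E) ≈ 0.2702

Total: 60 + 15 + 300 = 375.
P(T1) = 60/375 = 0.16. P(T2) = 15/375 = 0.04. P(T3) = 300/375 = 0.8.
By the law of total probability,
P(E) = P(E|T1)·P(T1) + P(E|T2)·P(T2) + P(E|T3)·P(T3)
      = 0.1947·0.16 + 0.1051·0.04 + 0.2935·0.8
      = 0.031152 + 0.004204 + 0.2348 = 0.270156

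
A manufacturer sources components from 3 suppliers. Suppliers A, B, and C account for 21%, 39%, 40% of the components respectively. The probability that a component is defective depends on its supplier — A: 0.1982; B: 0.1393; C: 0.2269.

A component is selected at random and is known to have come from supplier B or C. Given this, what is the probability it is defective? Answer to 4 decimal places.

0.1837

Let S = {B, C}.
P(S) = 0.39 + 0.4 = 0.79.
P(D ∩ S) = 0.1393·0.39 + 0.2269·0.4 = 0.054327 + 0.09076 = 0.145087.
P(D | S) = 0.145087 / 0.79 = 0.183654…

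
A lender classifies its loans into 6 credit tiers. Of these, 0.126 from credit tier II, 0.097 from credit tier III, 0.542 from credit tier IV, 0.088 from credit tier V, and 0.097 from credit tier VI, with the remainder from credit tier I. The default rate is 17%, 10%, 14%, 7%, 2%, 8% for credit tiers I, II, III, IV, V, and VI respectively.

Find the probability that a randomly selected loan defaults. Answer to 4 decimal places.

P(I) = 1 − (0.126 + 0.097 + 0.542 + 0.088 + 0.097) = 0.05.
P(D) = P(D|I)·P(I) + P(D|II)·P(II) + P(D|III)·P(III) + P(D|IV)·P(IV) + P(D|V)·P(V) + P(D|VI)·P(VI)
      = 0.17·0.05 + 0.1·0.126 + 0.14·0.097 + 0.07·0.542 + 0.02·0.088 + 0.08·0.097
      = 0.0085 + 0.0126 + 0.01358 + 0.03794 + 0.00176 + 0.00776 = 0.08214

P(D) ≈ 0.0821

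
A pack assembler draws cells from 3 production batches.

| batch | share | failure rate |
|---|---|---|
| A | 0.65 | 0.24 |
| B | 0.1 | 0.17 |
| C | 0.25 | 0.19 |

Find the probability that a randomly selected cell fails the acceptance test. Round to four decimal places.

Using total probability over the partition,
P(F) = P(F|A)·P(A) + P(F|B)·P(B) + P(F|C)·P(C)
      = 0.24·0.65 + 0.17·0.1 + 0.19·0.25
      = 0.156 + 0.017 + 0.0475 = 0.2205

P(F) ≈ 0.2205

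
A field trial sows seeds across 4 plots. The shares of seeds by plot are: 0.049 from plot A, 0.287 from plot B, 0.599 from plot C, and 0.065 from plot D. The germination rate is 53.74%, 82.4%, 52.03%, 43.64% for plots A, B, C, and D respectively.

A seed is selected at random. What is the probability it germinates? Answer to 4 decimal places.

Using total probability over the partition,
P(G) = P(G|A)·P(A) + P(G|B)·P(B) + P(G|C)·P(C) + P(G|D)·P(D)
      = 0.5374·0.049 + 0.824·0.287 + 0.5203·0.599 + 0.4364·0.065
      = 0.0263326 + 0.236488 + 0.3116597 + 0.028366 = 0.6028463

0.6028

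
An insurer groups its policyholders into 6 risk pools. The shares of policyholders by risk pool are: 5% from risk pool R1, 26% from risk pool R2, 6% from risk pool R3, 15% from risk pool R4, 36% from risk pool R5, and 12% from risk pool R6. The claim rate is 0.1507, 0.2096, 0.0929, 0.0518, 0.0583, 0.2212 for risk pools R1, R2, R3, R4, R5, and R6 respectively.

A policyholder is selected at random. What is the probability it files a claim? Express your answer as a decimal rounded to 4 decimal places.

0.1229

P(C) = P(C|R1)·P(R1) + P(C|R2)·P(R2) + P(C|R3)·P(R3) + P(C|R4)·P(R4) + P(C|R5)·P(R5) + P(C|R6)·P(R6)
      = 0.1507·0.05 + 0.2096·0.26 + 0.0929·0.06 + 0.0518·0.15 + 0.0583·0.36 + 0.2212·0.12
      = 0.007535 + 0.054496 + 0.005574 + 0.00777 + 0.020988 + 0.026544 = 0.122907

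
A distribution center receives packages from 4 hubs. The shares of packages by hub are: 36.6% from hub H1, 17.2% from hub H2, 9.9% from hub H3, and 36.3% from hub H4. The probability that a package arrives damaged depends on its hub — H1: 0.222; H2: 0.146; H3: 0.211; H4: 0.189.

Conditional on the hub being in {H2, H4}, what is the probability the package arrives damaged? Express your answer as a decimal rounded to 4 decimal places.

Let S = {H2, H4}.
P(S) = 0.172 + 0.363 = 0.535.
P(D ∩ S) = 0.146·0.172 + 0.189·0.363 = 0.025112 + 0.068607 = 0.093719.
P(D | S) = 0.093719 / 0.535 = 0.175176…

P(D|S) ≈ 0.1752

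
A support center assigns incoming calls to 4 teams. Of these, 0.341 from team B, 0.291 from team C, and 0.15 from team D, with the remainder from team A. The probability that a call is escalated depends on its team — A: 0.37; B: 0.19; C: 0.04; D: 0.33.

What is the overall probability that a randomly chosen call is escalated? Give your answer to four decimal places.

0.2066

P(A) = 1 − (0.341 + 0.291 + 0.15) = 0.218.
P(E) = P(E|A)·P(A) + P(E|B)·P(B) + P(E|C)·P(C) + P(E|D)·P(D)
      = 0.37·0.218 + 0.19·0.341 + 0.04·0.291 + 0.33·0.15
      = 0.08066 + 0.06479 + 0.01164 + 0.0495 = 0.20659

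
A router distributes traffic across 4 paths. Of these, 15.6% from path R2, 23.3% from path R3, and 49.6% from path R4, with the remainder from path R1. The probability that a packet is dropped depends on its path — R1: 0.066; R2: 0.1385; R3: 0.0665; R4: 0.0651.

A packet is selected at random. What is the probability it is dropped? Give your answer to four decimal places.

P(R1) = 1 − (0.156 + 0.233 + 0.496) = 0.115.
Summing over the partition,
P(L) = P(L|R1)·P(R1) + P(L|R2)·P(R2) + P(L|R3)·P(R3) + P(L|R4)·P(R4)
      = 0.066·0.115 + 0.1385·0.156 + 0.0665·0.233 + 0.0651·0.496
      = 0.00759 + 0.021606 + 0.0154945 + 0.0322896 = 0.0769801

0.0770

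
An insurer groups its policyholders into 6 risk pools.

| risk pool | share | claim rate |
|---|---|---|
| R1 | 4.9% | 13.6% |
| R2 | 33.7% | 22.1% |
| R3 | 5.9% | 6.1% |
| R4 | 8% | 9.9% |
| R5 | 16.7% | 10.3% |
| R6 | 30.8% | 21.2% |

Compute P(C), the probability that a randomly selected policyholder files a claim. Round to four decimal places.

0.1752

Summing over the partition,
P(C) = P(C|R1)·P(R1) + P(C|R2)·P(R2) + P(C|R3)·P(R3) + P(C|R4)·P(R4) + P(C|R5)·P(R5) + P(C|R6)·P(R6)
      = 0.136·0.049 + 0.221·0.337 + 0.061·0.059 + 0.099·0.08 + 0.103·0.167 + 0.212·0.308
      = 0.006664 + 0.074477 + 0.003599 + 0.00792 + 0.017201 + 0.065296 = 0.175157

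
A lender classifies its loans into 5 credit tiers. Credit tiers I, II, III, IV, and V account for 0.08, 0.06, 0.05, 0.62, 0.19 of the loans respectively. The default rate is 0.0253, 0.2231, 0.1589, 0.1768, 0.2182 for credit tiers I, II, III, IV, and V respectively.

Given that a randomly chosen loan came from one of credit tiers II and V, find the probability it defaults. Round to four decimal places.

Let S = {II, V}.
P(S) = 0.06 + 0.19 = 0.25.
P(D ∩ S) = 0.2231·0.06 + 0.2182·0.19 = 0.013386 + 0.041458 = 0.054844.
P(D | S) = 0.054844 / 0.25 = 0.219376…

P(D|S) ≈ 0.2194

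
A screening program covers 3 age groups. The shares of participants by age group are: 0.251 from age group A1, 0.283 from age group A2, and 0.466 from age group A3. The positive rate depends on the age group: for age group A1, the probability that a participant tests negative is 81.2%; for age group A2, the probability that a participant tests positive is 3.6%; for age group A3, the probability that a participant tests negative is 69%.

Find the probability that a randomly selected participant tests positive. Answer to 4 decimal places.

P(T|A1) = 1 − 0.812 = 0.188.
P(T|A3) = 1 − 0.69 = 0.31.
P(T) = P(T|A1)·P(A1) + P(T|A2)·P(A2) + P(T|A3)·P(A3)
      = 0.188·0.251 + 0.036·0.283 + 0.31·0.466
      = 0.047188 + 0.010188 + 0.14446 = 0.201836

0.2018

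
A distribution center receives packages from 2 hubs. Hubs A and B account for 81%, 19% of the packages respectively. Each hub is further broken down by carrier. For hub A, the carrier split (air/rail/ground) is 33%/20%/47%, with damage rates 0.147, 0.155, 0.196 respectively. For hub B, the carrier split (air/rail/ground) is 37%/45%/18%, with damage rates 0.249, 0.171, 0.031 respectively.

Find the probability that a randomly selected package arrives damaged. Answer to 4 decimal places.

0.1722

P(D|A) = 0.33·0.147 + 0.2·0.155 + 0.47·0.196 = 0.04851 + 0.031 + 0.09212 = 0.17163
P(D|B) = 0.37·0.249 + 0.45·0.171 + 0.18·0.031 = 0.09213 + 0.07695 + 0.00558 = 0.17466
Then overall,
P(D) = 0.81·0.17163 + 0.19·0.17466
      = 0.1390203 + 0.0331854 = 0.1722057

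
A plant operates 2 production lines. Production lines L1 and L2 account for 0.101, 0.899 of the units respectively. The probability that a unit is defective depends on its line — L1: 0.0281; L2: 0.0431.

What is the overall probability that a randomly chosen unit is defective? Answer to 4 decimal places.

P(D) = P(D|L1)·P(L1) + P(D|L2)·P(L2)
      = 0.0281·0.101 + 0.0431·0.899
      = 0.0028381 + 0.0387469 = 0.041585

0.0416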